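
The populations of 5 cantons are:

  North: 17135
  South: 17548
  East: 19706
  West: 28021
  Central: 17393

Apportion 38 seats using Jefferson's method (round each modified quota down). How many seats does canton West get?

11

Standard divisor 99803/38 ≈ 2626.395; standard quotas: North 6.524, South 6.681, East 7.503, West 10.669, Central 6.622.
Rounding down gives 6, 6, 7, 10, 6 = 35 seats, so the divisor must be adjusted.
With modified divisor 2470: modified quotas North 6.937, South 7.104, East 7.978, West 11.345, Central 7.042.
Rounding down: North 6, South 7, East 7, West 11, Central 7 (total 38).
West receives 11.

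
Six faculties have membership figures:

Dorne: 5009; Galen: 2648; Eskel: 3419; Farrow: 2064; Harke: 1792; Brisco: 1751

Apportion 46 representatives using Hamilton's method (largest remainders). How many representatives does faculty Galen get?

Total 16683; standard divisor 16683/46 ≈ 362.674.
Standard quotas: Dorne 13.8113, Galen 7.3013, Eskel 9.4272, Farrow 5.6911, Harke 4.9411, Brisco 4.8280.
Lower quotas: Dorne 13, Galen 7, Eskel 9, Farrow 5, Harke 4, Brisco 4 (sum 42, leaving 4 seats).
Remainders in descending order: Harke 0.9411, Brisco 0.8280, Dorne 0.8113, Farrow 0.6911, Eskel 0.4272, Galen 0.3013.
Largest remainders: Harke, Brisco, Dorne, Farrow receive the extra seats.
Galen receives 7.

7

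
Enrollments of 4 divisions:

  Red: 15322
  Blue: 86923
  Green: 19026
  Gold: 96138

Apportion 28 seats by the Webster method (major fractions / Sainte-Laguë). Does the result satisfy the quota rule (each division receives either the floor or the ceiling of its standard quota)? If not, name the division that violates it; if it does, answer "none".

Standard quotas: Red 1.973, Blue 11.195, Green 2.450, Gold 12.382.
Webster allocation: Red 2, Blue 11, Green 2, Gold 13.
Every allocation lies between the lower and upper quota.

none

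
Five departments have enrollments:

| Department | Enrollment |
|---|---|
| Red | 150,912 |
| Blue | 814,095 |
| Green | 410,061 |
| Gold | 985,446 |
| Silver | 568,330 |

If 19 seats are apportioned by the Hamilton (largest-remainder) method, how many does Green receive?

The standard divisor is 2928844/19 ≈ 154149.684.
Standard quotas: Red 0.9790, Blue 5.2812, Green 2.6601, Gold 6.3928, Silver 3.6869.
Lower quotas: Red 0, Blue 5, Green 2, Gold 6, Silver 3 (sum 16, leaving 3 seats).
Remainders in descending order: Red 0.9790, Silver 0.6869, Green 0.6601, Gold 0.3928, Blue 0.2812.
The surplus seats go to Red, Silver, Green.
Green receives 3.

3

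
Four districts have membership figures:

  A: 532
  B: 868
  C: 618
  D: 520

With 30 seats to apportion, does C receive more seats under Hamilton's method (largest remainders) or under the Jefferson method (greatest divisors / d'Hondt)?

Hamilton

Hamilton: A 6, B 10, C 8, D 6.
Jefferson: A 6, B 11, C 7, D 6.
C gets 8 under Hamilton and 7 under Jefferson.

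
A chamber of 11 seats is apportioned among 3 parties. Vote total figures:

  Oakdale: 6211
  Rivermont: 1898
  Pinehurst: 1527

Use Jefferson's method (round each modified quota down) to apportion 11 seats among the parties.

Standard divisor 9636/11 ≈ 876; standard quotas: Oakdale 7.090, Rivermont 2.167, Pinehurst 1.743.
Rounding down gives 7, 2, 1 = 10 seats, so the divisor must be adjusted.
With modified divisor 772.51: modified quotas Oakdale 8.040, Rivermont 2.457, Pinehurst 1.977.
Rounding down: Oakdale 8, Rivermont 2, Pinehurst 1 (total 11).

Oakdale=8, Rivermont=2, Pinehurst=1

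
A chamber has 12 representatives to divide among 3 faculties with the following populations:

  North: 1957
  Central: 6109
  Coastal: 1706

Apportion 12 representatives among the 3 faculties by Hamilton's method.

The standard divisor is 9772/12 ≈ 814.333.
Standard quotas: North 2.4032, Central 7.5018, Coastal 2.0950.
Lower quotas: North 2, Central 7, Coastal 2 (sum 11, leaving 1 seat).
Remainders in descending order: Central 0.5018, North 0.4032, Coastal 0.0950.
The surplus seat goes to Central.

North: 2, Central: 8, Coastal: 2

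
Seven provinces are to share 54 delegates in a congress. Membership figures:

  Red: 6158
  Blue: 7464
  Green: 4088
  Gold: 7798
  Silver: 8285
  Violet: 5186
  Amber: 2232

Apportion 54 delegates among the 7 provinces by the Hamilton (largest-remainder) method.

Standard divisor: 41211 ÷ 54 ≈ 763.167.
Standard quotas: Red 8.0690, Blue 9.7803, Green 5.3566, Gold 10.2180, Silver 10.8561, Violet 6.7954, Amber 2.9247.
Lower quotas: Red 8, Blue 9, Green 5, Gold 10, Silver 10, Violet 6, Amber 2 (sum 50, leaving 4 seats).
Remainders in descending order: Amber 0.9247, Silver 0.8561, Violet 0.7954, Blue 0.7803, Green 0.3566, Gold 0.2180, Red 0.0690.
Largest remainders: Amber, Silver, Violet, Blue receive the extra seats.

Red: 8, Blue: 10, Green: 5, Gold: 10, Silver: 11, Violet: 7, Amber: 3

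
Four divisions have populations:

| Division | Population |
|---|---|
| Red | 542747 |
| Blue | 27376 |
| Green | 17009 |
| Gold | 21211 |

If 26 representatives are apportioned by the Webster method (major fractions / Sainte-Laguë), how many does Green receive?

Standard divisor 608343/26 ≈ 23397.808; standard quotas: Red 23.196, Blue 1.170, Green 0.727, Gold 0.907.
Rounding to the nearest integer gives Red 23, Blue 1, Green 1, Gold 1 — total 26, matching the house size, so no adjustment is needed.
Green receives 1.

1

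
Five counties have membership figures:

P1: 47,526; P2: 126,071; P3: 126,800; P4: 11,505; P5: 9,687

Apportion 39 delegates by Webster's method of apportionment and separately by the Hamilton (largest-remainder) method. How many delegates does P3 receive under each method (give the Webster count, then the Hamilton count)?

16 and 15

Webster: P1 6, P2 15, P3 16, P4 1, P5 1.
Hamilton: P1 6, P2 15, P3 15, P4 2, P5 1.
P3 gets 16 under Webster and 15 under Hamilton.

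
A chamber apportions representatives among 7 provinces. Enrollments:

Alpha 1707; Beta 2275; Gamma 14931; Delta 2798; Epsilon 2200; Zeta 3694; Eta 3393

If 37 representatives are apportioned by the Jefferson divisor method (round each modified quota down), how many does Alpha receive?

2

Standard divisor 30998/37 ≈ 837.784; standard quotas: Alpha 2.038, Beta 2.715, Gamma 17.822, Delta 3.340, Epsilon 2.626, Zeta 4.409, Eta 4.050.
Rounding down gives 2, 2, 17, 3, 2, 4, 4 = 34 seats, so the divisor must be adjusted.
With modified divisor 750: modified quotas Alpha 2.276, Beta 3.033, Gamma 19.908, Delta 3.731, Epsilon 2.933, Zeta 4.925, Eta 4.524.
Rounding down: Alpha 2, Beta 3, Gamma 19, Delta 3, Epsilon 2, Zeta 4, Eta 4 (total 37).
Alpha receives 2.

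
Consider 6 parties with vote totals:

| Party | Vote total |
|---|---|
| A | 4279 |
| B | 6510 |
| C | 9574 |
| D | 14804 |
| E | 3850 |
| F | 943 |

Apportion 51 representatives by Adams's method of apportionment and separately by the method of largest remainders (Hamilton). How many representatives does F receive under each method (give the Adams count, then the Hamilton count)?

2 and 1

Adams: A 6, B 8, C 12, D 18, E 5, F 2.
Hamilton: A 6, B 8, C 12, D 19, E 5, F 1.
F gets 2 under Adams and 1 under Hamilton.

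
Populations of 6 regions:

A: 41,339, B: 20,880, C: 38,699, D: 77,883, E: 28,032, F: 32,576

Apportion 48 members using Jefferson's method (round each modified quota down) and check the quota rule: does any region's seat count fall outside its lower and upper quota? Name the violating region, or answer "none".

Standard quotas: A 8.288, B 4.186, C 7.759, D 15.615, E 5.620, F 6.531.
Jefferson allocation: A 8, B 4, C 8, D 16, E 6, F 6.
Every allocation lies between the lower and upper quota.

none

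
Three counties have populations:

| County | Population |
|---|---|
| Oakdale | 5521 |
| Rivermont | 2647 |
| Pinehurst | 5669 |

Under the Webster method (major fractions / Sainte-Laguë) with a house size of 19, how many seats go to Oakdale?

7

Standard divisor 13837/19 ≈ 728.263; standard quotas: Oakdale 7.581, Rivermont 3.635, Pinehurst 7.784.
Rounding to the nearest integer gives 8, 4, 8 = 20 seats, so the divisor must be adjusted.
With modified divisor 750: modified quotas Oakdale 7.361, Rivermont 3.529, Pinehurst 7.559.
Rounding to the nearest integer: Oakdale 7, Rivermont 4, Pinehurst 8 (total 19).
Oakdale receives 7.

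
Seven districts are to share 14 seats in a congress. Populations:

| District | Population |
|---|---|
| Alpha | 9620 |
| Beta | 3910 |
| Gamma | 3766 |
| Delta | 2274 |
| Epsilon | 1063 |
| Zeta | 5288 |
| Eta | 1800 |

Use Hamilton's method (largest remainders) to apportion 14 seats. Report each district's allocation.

Alpha=5, Beta=2, Gamma=2, Delta=1, Epsilon=0, Zeta=3, Eta=1

Standard divisor: 27721 ÷ 14 ≈ 1980.071.
Standard quotas: Alpha 4.8584, Beta 1.9747, Gamma 1.9020, Delta 1.1484, Epsilon 0.5368, Zeta 2.6706, Eta 0.9091.
Lower quotas: Alpha 4, Beta 1, Gamma 1, Delta 1, Epsilon 0, Zeta 2, Eta 0 (sum 9, leaving 5 seats).
Remainders in descending order: Beta 0.9747, Eta 0.9091, Gamma 0.9020, Alpha 0.8584, Zeta 0.6706, Epsilon 0.5368, Delta 0.1484.
Largest remainders: Beta, Eta, Gamma, Alpha, Zeta receive the extra seats.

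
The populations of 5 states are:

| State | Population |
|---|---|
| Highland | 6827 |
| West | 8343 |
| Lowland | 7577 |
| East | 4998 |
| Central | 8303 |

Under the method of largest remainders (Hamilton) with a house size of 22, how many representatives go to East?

3

The standard divisor is 36048/22 ≈ 1638.545.
Standard quotas: Highland 4.1665, West 5.0917, Lowland 4.6242, East 3.0503, Central 5.0673.
Lower quotas: Highland 4, West 5, Lowland 4, East 3, Central 5 (sum 21, leaving 1 seat).
Remainders in descending order: Lowland 0.6242, Highland 0.1665, West 0.0917, Central 0.0673, East 0.0503.
The surplus seat goes to Lowland.
East receives 3.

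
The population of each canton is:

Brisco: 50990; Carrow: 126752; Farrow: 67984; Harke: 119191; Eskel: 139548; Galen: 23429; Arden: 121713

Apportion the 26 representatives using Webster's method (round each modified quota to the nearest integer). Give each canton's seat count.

Standard divisor 649607/26 ≈ 24984.885; standard quotas: Brisco 2.041, Carrow 5.073, Farrow 2.721, Harke 4.771, Eskel 5.585, Galen 0.938, Arden 4.871.
Rounding to the nearest integer gives 2, 5, 3, 5, 6, 1, 5 = 27 seats, so the divisor must be adjusted.
With modified divisor 25900: modified quotas Brisco 1.969, Carrow 4.894, Farrow 2.625, Harke 4.602, Eskel 5.388, Galen 0.905, Arden 4.699.
Rounding to the nearest integer: Brisco 2, Carrow 5, Farrow 3, Harke 5, Eskel 5, Galen 1, Arden 5 (total 26).

Brisco: 2, Carrow: 5, Farrow: 3, Harke: 5, Eskel: 5, Galen: 1, Arden: 5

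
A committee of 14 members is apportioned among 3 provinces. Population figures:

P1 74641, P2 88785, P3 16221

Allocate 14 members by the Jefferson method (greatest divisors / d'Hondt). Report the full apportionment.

P1 6; P2 7; P3 1

Standard divisor 179647/14 ≈ 12831.929; standard quotas: P1 5.817, P2 6.919, P3 1.264.
Rounding down gives 5, 6, 1 = 12 seats, so the divisor must be adjusted.
With modified divisor 11800: modified quotas P1 6.326, P2 7.524, P3 1.375.
Rounding down: P1 6, P2 7, P3 1 (total 14).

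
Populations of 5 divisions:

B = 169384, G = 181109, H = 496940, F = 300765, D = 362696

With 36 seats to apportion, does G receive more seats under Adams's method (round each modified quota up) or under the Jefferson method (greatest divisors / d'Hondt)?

Adams

Adams: B 4, G 5, H 11, F 7, D 9.
Jefferson: B 4, G 4, H 12, F 7, D 9.
G gets 5 under Adams and 4 under Jefferson.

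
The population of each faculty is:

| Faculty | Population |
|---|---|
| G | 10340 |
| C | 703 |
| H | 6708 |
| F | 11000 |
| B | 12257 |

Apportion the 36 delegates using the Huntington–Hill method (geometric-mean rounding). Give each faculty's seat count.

G 9, C 1, H 6, F 9, B 11

With divisor 1164: modified quotas G 8.883, C 0.604, H 5.763, F 9.450, B 10.530.
Geometric-mean thresholds: G √(8·9)=8.485, C (min 1), H √(5·6)=5.477, F √(9·10)=9.487, B √(10·11)=10.488.
Each quota rounded against its threshold gives G 9, C 1, H 6, F 9, B 11 (total 36).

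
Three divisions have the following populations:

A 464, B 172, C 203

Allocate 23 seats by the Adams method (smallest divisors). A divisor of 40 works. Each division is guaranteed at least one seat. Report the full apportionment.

A: 12; B: 5; C: 6

With modified divisor 40: modified quotas A 11.600, B 4.300, C 5.075.
Rounding up: A 12, B 5, C 6 (total 23).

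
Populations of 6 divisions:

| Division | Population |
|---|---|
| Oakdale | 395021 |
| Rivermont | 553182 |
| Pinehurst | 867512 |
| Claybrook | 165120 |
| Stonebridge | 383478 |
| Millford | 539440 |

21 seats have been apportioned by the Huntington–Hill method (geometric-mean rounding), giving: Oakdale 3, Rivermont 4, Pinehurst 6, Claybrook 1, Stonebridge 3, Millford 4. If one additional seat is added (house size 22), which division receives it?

Priority for the next seat is population ÷ (√(s·(s+1))).
Priorities: Oakdale 114032.740, Rivermont 123695.256, Pinehurst 133860.008, Claybrook 116757.472, Stonebridge 110700.563, Millford 120622.451.
Highest priority: Pinehurst.

Pinehurst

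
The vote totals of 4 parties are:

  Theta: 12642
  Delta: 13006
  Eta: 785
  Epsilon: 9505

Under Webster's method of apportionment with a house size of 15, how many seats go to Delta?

6

Standard divisor 35938/15 ≈ 2395.867; standard quotas: Theta 5.277, Delta 5.429, Eta 0.328, Epsilon 3.967.
Rounding to the nearest integer gives 5, 5, 0, 4 = 14 seats, so the divisor must be adjusted.
With modified divisor 2330: modified quotas Theta 5.426, Delta 5.582, Eta 0.337, Epsilon 4.079.
Rounding to the nearest integer: Theta 5, Delta 6, Eta 0, Epsilon 4 (total 15).
Delta receives 6.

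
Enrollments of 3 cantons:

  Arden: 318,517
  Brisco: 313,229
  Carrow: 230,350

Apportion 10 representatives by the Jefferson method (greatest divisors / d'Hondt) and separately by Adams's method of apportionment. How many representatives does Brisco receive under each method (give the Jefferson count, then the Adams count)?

Jefferson: Arden 4, Brisco 4, Carrow 2.
Adams: Arden 4, Brisco 3, Carrow 3.
Brisco gets 4 under Jefferson and 3 under Adams.

4 and 3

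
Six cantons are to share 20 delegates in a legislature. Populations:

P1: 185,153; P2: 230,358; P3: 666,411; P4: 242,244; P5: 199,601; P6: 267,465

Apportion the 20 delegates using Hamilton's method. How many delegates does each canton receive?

The standard divisor is 1791232/20 ≈ 89561.6.
Standard quotas: P1 2.0673, P2 2.5721, P3 7.4408, P4 2.7048, P5 2.2286, P6 2.9864.
Lower quotas: P1 2, P2 2, P3 7, P4 2, P5 2, P6 2 (sum 17, leaving 3 seats).
Remainders in descending order: P6 0.9864, P4 0.7048, P2 0.5721, P3 0.4408, P5 0.2286, P1 0.0673.
The surplus seats go to P6, P4, P2.

P1 2; P2 3; P3 7; P4 3; P5 2; P6 3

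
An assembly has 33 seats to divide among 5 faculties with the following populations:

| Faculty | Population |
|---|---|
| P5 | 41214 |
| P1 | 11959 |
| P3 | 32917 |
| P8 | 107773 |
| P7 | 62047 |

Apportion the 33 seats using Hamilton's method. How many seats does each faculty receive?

The standard divisor is 255910/33 ≈ 7754.848.
Standard quotas: P5 5.3146, P1 1.5421, P3 4.2447, P8 13.8975, P7 8.0011.
Lower quotas: P5 5, P1 1, P3 4, P8 13, P7 8 (sum 31, leaving 2 seats).
Remainders in descending order: P8 0.8975, P1 0.5421, P5 0.3146, P3 0.2447, P7 0.0011.
Largest remainders: P8, P1 receive the extra seats.

P5=5, P1=2, P3=4, P8=14, P7=8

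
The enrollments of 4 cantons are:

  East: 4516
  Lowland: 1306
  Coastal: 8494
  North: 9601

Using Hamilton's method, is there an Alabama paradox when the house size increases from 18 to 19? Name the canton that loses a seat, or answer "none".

East

At 18 seats: East 4, Lowland 1, Coastal 6, North 7.
At 19 seats: East 3, Lowland 1, Coastal 7, North 8.
East drops from 4 to 3.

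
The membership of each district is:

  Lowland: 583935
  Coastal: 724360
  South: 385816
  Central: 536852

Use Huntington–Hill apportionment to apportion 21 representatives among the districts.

With divisor 108993: modified quotas Lowland 5.358, Coastal 6.646, South 3.540, Central 4.926.
Geometric-mean thresholds: Lowland √(5·6)=5.477, Coastal √(6·7)=6.481, South √(3·4)=3.464, Central √(4·5)=4.472.
Each quota rounded against its threshold gives Lowland 5, Coastal 7, South 4, Central 5 (total 21).

Lowland: 5, Coastal: 7, South: 4, Central: 5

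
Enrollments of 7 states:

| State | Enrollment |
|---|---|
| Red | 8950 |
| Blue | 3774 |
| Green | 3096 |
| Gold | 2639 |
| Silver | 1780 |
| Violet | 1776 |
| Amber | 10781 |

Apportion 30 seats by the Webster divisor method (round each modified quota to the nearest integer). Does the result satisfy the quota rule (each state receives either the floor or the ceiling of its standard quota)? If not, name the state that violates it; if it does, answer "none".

Standard quotas: Red 8.187, Blue 3.452, Green 2.832, Gold 2.414, Silver 1.628, Violet 1.625, Amber 9.862.
Webster allocation: Red 8, Blue 3, Green 3, Gold 2, Silver 2, Violet 2, Amber 10.
Every allocation lies between the lower and upper quota.

none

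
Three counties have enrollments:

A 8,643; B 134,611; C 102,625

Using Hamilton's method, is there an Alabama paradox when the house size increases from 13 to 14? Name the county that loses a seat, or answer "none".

At 13 seats: A 1, B 7, C 5.
At 14 seats: A 0, B 8, C 6.
A drops from 1 to 0.

A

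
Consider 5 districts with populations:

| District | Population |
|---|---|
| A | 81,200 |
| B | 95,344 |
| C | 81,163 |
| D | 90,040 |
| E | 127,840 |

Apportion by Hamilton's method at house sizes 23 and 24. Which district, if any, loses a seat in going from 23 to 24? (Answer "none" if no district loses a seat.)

At 23 seats: A 4, B 5, C 4, D 4, E 6.
At 24 seats: A 4, B 5, C 4, D 5, E 6.
No district's allocation decreased.

none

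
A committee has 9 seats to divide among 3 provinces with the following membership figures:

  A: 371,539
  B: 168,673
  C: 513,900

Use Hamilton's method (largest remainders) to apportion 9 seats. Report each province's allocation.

The standard divisor is 1054112/9 ≈ 117123.556.
Standard quotas: A 3.1722, B 1.4401, C 4.3877.
Lower quotas: A 3, B 1, C 4 (sum 8, leaving 1 seat).
Remainders in descending order: B 0.4401, C 0.3877, A 0.1722.
The surplus seat goes to B.

A 3, B 2, C 4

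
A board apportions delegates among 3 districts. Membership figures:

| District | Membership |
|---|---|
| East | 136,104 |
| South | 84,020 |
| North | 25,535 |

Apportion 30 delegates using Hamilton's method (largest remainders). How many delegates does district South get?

10

Standard divisor: 245659 ÷ 30 ≈ 8188.633.
Standard quotas: East 16.6211, South 10.2606, North 3.1183.
Lower quotas: East 16, South 10, North 3 (sum 29, leaving 1 seat).
Remainders in descending order: East 0.6211, South 0.2606, North 0.1183.
The surplus seat goes to East.
South receives 10.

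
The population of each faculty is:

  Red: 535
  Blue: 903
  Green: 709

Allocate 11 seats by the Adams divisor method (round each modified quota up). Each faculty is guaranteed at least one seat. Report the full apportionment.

Standard divisor 2147/11 ≈ 195.182; standard quotas: Red 2.741, Blue 4.626, Green 3.633.
Rounding up gives 3, 5, 4 = 12 seats, so the divisor must be adjusted.
With modified divisor 230: modified quotas Red 2.326, Blue 3.926, Green 3.083.
Rounding up: Red 3, Blue 4, Green 4 (total 11).

Red=3, Blue=4, Green=4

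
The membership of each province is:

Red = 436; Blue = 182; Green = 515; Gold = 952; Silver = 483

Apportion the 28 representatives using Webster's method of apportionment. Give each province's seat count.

Red: 5, Blue: 2, Green: 6, Gold: 10, Silver: 5

Standard divisor 2568/28 ≈ 91.714; standard quotas: Red 4.754, Blue 1.984, Green 5.615, Gold 10.380, Silver 5.266.
Rounding to the nearest integer gives Red 5, Blue 2, Green 6, Gold 10, Silver 5 — total 28, matching the house size, so no adjustment is needed.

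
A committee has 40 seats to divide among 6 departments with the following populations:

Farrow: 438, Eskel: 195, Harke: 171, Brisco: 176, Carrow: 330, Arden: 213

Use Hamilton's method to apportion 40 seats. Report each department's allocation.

The standard divisor is 1523/40 ≈ 38.075.
Standard quotas: Farrow 11.504, Eskel 5.121, Harke 4.491, Brisco 4.622, Carrow 8.667, Arden 5.594.
Lower quotas: Farrow 11, Eskel 5, Harke 4, Brisco 4, Carrow 8, Arden 5 (sum 37, leaving 3 seats).
Remainders in descending order: Carrow 0.667, Brisco 0.622, Arden 0.594, Farrow 0.504, Harke 0.491, Eskel 0.121.
The surplus seats go to Carrow, Brisco, Arden.

Farrow 11; Eskel 5; Harke 4; Brisco 5; Carrow 9; Arden 6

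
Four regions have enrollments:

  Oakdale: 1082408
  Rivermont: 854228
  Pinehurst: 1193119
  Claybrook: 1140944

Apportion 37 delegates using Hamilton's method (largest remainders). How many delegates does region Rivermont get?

The standard divisor is 4270699/37 ≈ 115424.297.
Standard quotas: Oakdale 9.3776, Rivermont 7.4008, Pinehurst 10.3368, Claybrook 9.8848.
Lower quotas: Oakdale 9, Rivermont 7, Pinehurst 10, Claybrook 9 (sum 35, leaving 2 seats).
Remainders in descending order: Claybrook 0.8848, Rivermont 0.4008, Oakdale 0.3776, Pinehurst 0.3368.
Largest remainders: Claybrook, Rivermont receive the extra seats.
Rivermont receives 8.

8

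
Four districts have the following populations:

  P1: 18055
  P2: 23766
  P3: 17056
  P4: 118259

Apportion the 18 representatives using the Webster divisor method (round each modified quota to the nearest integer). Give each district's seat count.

Standard divisor 177136/18 ≈ 9840.889; standard quotas: P1 1.835, P2 2.415, P3 1.733, P4 12.017.
Rounding to the nearest integer gives P1 2, P2 2, P3 2, P4 12 — total 18, matching the house size, so no adjustment is needed.

P1 2; P2 2; P3 2; P4 12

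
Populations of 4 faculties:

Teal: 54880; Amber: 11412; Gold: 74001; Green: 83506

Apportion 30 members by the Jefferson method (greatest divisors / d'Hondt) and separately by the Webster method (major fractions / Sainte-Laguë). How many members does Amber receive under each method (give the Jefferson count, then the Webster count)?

Jefferson: Teal 7, Amber 1, Gold 10, Green 12.
Webster: Teal 7, Amber 2, Gold 10, Green 11.
Amber gets 1 under Jefferson and 2 under Webster.

1 and 2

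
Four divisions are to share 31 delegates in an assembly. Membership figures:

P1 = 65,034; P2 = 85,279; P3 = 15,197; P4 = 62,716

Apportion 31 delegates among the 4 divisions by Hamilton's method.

P1 9, P2 12, P3 2, P4 8

Total 228226; standard divisor 228226/31 ≈ 7362.129.
Standard quotas: P1 8.8336, P2 11.5835, P3 2.0642, P4 8.5187.
Lower quotas: P1 8, P2 11, P3 2, P4 8 (sum 29, leaving 2 seats).
Remainders in descending order: P1 0.8336, P2 0.5835, P4 0.5187, P3 0.0642.
The surplus seats go to P1, P2.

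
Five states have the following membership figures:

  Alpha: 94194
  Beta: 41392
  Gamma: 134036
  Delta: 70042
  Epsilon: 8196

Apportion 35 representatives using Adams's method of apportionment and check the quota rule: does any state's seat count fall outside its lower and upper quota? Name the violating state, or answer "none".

none

Standard quotas: Alpha 9.477, Beta 4.165, Gamma 13.486, Delta 7.047, Epsilon 0.825.
Adams allocation: Alpha 10, Beta 4, Gamma 13, Delta 7, Epsilon 1.
Every allocation lies between the lower and upper quota.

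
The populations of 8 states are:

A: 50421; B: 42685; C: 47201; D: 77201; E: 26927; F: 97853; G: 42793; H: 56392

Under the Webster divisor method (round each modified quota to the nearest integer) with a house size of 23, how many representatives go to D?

Standard divisor 441473/23 ≈ 19194.478; standard quotas: A 2.627, B 2.224, C 2.459, D 4.022, E 1.403, F 5.098, G 2.229, H 2.938.
Rounding to the nearest integer gives 3, 2, 2, 4, 1, 5, 2, 3 = 22 seats, so the divisor must be adjusted.
With modified divisor 18400: modified quotas A 2.740, B 2.320, C 2.565, D 4.196, E 1.463, F 5.318, G 2.326, H 3.065.
Rounding to the nearest integer: A 3, B 2, C 3, D 4, E 1, F 5, G 2, H 3 (total 23).
D receives 4.

4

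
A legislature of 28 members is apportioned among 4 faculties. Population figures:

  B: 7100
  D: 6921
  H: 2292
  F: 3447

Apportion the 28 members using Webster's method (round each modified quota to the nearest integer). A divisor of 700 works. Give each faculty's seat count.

With modified divisor 700: modified quotas B 10.143, D 9.887, H 3.274, F 4.924.
Rounding to the nearest integer: B 10, D 10, H 3, F 5 (total 28).

B 10, D 10, H 3, F 5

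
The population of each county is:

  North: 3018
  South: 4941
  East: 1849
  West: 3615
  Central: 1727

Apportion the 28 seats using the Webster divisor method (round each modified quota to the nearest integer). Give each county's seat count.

Standard divisor 15150/28 ≈ 541.071; standard quotas: North 5.578, South 9.132, East 3.417, West 6.681, Central 3.192.
Rounding to the nearest integer gives North 6, South 9, East 3, West 7, Central 3 — total 28, matching the house size, so no adjustment is needed.

North 6; South 9; East 3; West 7; Central 3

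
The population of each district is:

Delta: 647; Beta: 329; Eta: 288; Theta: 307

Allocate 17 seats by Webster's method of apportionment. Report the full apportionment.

Standard divisor 1571/17 ≈ 92.412; standard quotas: Delta 7.001, Beta 3.560, Eta 3.116, Theta 3.322.
Rounding to the nearest integer gives Delta 7, Beta 4, Eta 3, Theta 3 — total 17, matching the house size, so no adjustment is needed.

Delta 7, Beta 4, Eta 3, Theta 3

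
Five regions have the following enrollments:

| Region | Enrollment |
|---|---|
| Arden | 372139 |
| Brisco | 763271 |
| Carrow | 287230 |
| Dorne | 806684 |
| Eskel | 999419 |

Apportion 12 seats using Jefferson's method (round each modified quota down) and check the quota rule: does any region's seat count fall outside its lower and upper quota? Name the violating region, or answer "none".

none

Standard quotas: Arden 1.383, Brisco 2.837, Carrow 1.068, Dorne 2.998, Eskel 3.714.
Jefferson allocation: Arden 1, Brisco 3, Carrow 1, Dorne 3, Eskel 4.
Every allocation lies between the lower and upper quota.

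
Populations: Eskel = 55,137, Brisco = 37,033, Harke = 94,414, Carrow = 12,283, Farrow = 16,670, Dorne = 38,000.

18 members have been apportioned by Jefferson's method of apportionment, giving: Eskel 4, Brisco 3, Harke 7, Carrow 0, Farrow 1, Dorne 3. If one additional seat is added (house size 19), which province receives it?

Priority for the next seat is population ÷ (current seats + 1).
Priorities: Eskel 11027.400, Brisco 9258.250, Harke 11801.750, Carrow 12283.000, Farrow 8335.000, Dorne 9500.000.
Highest priority: Carrow.

Carrow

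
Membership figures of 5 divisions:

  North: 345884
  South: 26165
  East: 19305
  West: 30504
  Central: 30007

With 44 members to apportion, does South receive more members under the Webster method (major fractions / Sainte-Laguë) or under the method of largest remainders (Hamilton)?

Webster

Webster: North 33, South 3, East 2, West 3, Central 3.
Hamilton: North 34, South 2, East 2, West 3, Central 3.
South gets 3 under Webster and 2 under Hamilton.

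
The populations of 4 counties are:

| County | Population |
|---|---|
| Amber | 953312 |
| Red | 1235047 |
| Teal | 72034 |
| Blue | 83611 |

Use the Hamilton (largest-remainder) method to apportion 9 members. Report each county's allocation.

Amber 4, Red 5, Teal 0, Blue 0

The standard divisor is 2344004/9 ≈ 260444.889.
Standard quotas: Amber 3.6603, Red 4.7421, Teal 0.2766, Blue 0.3210.
Lower quotas: Amber 3, Red 4, Teal 0, Blue 0 (sum 7, leaving 2 seats).
Remainders in descending order: Red 0.7421, Amber 0.6603, Blue 0.3210, Teal 0.2766.
The surplus seats go to Red, Amber.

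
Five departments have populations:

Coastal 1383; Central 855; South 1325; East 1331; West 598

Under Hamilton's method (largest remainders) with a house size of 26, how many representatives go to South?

6

The standard divisor is 5492/26 ≈ 211.231.
Standard quotas: Coastal 6.547, Central 4.048, South 6.273, East 6.301, West 2.831.
Lower quotas: Coastal 6, Central 4, South 6, East 6, West 2 (sum 24, leaving 2 seats).
Remainders in descending order: West 0.831, Coastal 0.547, East 0.301, South 0.273, Central 0.048.
Largest remainders: West, Coastal receive the extra seats.
South receives 6.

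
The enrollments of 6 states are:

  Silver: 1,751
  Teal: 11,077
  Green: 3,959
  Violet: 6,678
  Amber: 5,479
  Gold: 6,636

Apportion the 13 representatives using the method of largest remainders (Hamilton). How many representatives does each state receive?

Silver=1, Teal=4, Green=2, Violet=2, Amber=2, Gold=2

Standard divisor: 35580 ÷ 13 ≈ 2736.923.
Standard quotas: Silver 0.6398, Teal 4.0472, Green 1.4465, Violet 2.4400, Amber 2.0019, Gold 2.4246.
Lower quotas: Silver 0, Teal 4, Green 1, Violet 2, Amber 2, Gold 2 (sum 11, leaving 2 seats).
Remainders in descending order: Silver 0.6398, Green 0.4465, Violet 0.4400, Gold 0.4246, Teal 0.0472, Amber 0.0019.
The surplus seats go to Silver, Green.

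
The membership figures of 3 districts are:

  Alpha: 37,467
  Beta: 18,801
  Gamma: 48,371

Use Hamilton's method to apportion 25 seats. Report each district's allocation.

Alpha=9; Beta=4; Gamma=12

Standard divisor: 104639 ÷ 25 ≈ 4185.56.
Standard quotas: Alpha 8.9515, Beta 4.4919, Gamma 11.5566.
Lower quotas: Alpha 8, Beta 4, Gamma 11 (sum 23, leaving 2 seats).
Remainders in descending order: Alpha 0.9515, Gamma 0.5566, Beta 0.4919.
Largest remainders: Alpha, Gamma receive the extra seats.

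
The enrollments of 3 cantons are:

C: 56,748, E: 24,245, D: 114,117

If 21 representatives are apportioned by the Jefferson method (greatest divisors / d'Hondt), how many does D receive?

13

Standard divisor 195110/21 ≈ 9290.952; standard quotas: C 6.108, E 2.610, D 12.283.
Rounding down gives 6, 2, 12 = 20 seats, so the divisor must be adjusted.
With modified divisor 8500: modified quotas C 6.676, E 2.852, D 13.426.
Rounding down: C 6, E 2, D 13 (total 21).
D receives 13.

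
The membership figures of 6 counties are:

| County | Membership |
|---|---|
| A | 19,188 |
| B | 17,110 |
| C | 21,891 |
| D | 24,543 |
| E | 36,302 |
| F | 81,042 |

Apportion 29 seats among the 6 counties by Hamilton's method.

A 3; B 2; C 3; D 4; E 5; F 12

The standard divisor is 200076/29 ≈ 6899.172.
Standard quotas: A 2.7812, B 2.4800, C 3.1730, D 3.5574, E 5.2618, F 11.7466.
Lower quotas: A 2, B 2, C 3, D 3, E 5, F 11 (sum 26, leaving 3 seats).
Remainders in descending order: A 0.7812, F 0.7466, D 0.5574, B 0.4800, E 0.2618, C 0.1730.
Largest remainders: A, F, D receive the extra seats.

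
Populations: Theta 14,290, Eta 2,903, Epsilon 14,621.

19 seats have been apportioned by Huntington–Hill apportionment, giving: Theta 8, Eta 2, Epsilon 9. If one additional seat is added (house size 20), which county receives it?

Theta

Priority for the next seat is population ÷ (√(s·(s+1))).
Priorities: Theta 1684.093, Eta 1185.145, Epsilon 1541.189.
Highest priority: Theta.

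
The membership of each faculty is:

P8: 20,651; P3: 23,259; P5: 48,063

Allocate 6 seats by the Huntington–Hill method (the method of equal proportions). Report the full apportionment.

P8: 1, P3: 2, P5: 3

With divisor 15525: modified quotas P8 1.330, P3 1.498, P5 3.096.
Geometric-mean thresholds: P8 √(1·2)=1.414, P3 √(1·2)=1.414, P5 √(3·4)=3.464.
Each quota rounded against its threshold gives P8 1, P3 2, P5 3 (total 6).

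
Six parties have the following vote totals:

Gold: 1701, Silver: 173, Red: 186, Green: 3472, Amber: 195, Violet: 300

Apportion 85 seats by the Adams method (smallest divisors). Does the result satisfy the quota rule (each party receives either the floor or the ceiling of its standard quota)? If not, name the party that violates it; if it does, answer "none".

Green

Standard quotas: Gold 23.990, Silver 2.440, Red 2.623, Green 48.966, Amber 2.750, Violet 4.231.
Adams allocation: Gold 24, Silver 3, Red 3, Green 47, Amber 3, Violet 5.
Green has quota 48.966 (lower 48, upper 49) but receives 47 — outside the quota interval.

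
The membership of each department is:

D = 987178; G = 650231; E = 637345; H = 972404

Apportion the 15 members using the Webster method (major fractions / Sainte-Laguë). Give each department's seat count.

Standard divisor 3247158/15 ≈ 216477.2; standard quotas: D 4.560, G 3.004, E 2.944, H 4.492.
Rounding to the nearest integer gives D 5, G 3, E 3, H 4 — total 15, matching the house size, so no adjustment is needed.

D 5, G 3, E 3, H 4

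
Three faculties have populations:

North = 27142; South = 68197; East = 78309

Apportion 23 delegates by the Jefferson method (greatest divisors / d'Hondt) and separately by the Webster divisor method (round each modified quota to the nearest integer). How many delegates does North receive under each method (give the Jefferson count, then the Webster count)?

Jefferson: North 3, South 9, East 11.
Webster: North 4, South 9, East 10.
North gets 3 under Jefferson and 4 under Webster.

3 and 4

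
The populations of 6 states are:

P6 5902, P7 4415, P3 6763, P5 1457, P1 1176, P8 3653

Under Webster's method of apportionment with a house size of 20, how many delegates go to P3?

6

Standard divisor 23366/20 ≈ 1168.3; standard quotas: P6 5.052, P7 3.779, P3 5.789, P5 1.247, P1 1.007, P8 3.127.
Rounding to the nearest integer gives P6 5, P7 4, P3 6, P5 1, P1 1, P8 3 — total 20, matching the house size, so no adjustment is needed.
P3 receives 6.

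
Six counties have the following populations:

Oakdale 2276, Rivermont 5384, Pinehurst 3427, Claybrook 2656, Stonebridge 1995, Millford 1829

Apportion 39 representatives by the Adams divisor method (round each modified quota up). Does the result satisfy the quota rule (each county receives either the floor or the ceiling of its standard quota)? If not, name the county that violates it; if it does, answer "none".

Standard quotas: Oakdale 5.053, Rivermont 11.953, Pinehurst 7.608, Claybrook 5.897, Stonebridge 4.429, Millford 4.061.
Adams allocation: Oakdale 5, Rivermont 11, Pinehurst 8, Claybrook 6, Stonebridge 5, Millford 4.
Every allocation lies between the lower and upper quota.

none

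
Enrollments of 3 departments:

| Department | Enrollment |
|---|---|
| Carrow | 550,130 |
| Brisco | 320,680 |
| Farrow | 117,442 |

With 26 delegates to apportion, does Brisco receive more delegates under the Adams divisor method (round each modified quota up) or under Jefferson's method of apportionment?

Adams: Carrow 14, Brisco 9, Farrow 3.
Jefferson: Carrow 15, Brisco 8, Farrow 3.
Brisco gets 9 under Adams and 8 under Jefferson.

Adams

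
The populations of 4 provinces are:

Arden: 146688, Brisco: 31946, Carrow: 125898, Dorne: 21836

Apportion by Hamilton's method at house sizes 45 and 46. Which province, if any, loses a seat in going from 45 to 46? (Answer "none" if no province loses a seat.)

At 45 seats: Arden 20, Brisco 5, Carrow 17, Dorne 3.
At 46 seats: Arden 21, Brisco 4, Carrow 18, Dorne 3.
Brisco drops from 5 to 4.

Brisco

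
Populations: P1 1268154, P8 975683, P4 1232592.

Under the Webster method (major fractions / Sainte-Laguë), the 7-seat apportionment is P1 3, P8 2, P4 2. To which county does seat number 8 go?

P4

Priority for the next seat is population ÷ (current seats + 0.5).
Priorities: P1 362329.714, P8 390273.200, P4 493036.800.
Highest priority: P4.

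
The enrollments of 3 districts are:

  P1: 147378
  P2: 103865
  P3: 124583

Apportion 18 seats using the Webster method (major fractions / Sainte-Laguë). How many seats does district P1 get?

Standard divisor 375826/18 ≈ 20879.222; standard quotas: P1 7.059, P2 4.975, P3 5.967.
Rounding to the nearest integer gives P1 7, P2 5, P3 6 — total 18, matching the house size, so no adjustment is needed.
P1 receives 7.

7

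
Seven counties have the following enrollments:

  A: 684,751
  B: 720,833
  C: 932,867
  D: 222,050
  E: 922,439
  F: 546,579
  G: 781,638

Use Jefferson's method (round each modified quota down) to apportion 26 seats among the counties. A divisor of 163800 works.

A: 4; B: 4; C: 5; D: 1; E: 5; F: 3; G: 4

With modified divisor 163800: modified quotas A 4.180, B 4.401, C 5.695, D 1.356, E 5.631, F 3.337, G 4.772.
Rounding down: A 4, B 4, C 5, D 1, E 5, F 3, G 4 (total 26).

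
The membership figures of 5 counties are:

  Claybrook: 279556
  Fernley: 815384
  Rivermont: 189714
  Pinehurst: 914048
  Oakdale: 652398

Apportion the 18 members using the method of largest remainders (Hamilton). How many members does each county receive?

The standard divisor is 2851100/18 ≈ 158394.444.
Standard quotas: Claybrook 1.7649, Fernley 5.1478, Rivermont 1.1977, Pinehurst 5.7707, Oakdale 4.1188.
Lower quotas: Claybrook 1, Fernley 5, Rivermont 1, Pinehurst 5, Oakdale 4 (sum 16, leaving 2 seats).
Remainders in descending order: Pinehurst 0.7707, Claybrook 0.7649, Rivermont 0.1977, Fernley 0.1478, Oakdale 0.1188.
Largest remainders: Pinehurst, Claybrook receive the extra seats.

Claybrook=2, Fernley=5, Rivermont=1, Pinehurst=6, Oakdale=4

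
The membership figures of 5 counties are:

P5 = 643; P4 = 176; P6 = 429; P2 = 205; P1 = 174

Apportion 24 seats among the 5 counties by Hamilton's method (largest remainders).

Standard divisor: 1627 ÷ 24 ≈ 67.792.
Standard quotas: P5 9.485, P4 2.596, P6 6.328, P2 3.024, P1 2.567.
Lower quotas: P5 9, P4 2, P6 6, P2 3, P1 2 (sum 22, leaving 2 seats).
Remainders in descending order: P4 0.596, P1 0.567, P5 0.485, P6 0.328, P2 0.024.
The surplus seats go to P4, P1.

P5 9, P4 3, P6 6, P2 3, P1 3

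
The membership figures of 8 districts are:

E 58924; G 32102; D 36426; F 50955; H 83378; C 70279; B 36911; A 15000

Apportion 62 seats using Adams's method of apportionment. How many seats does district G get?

Standard divisor 383975/62 ≈ 6193.145; standard quotas: E 9.514, G 5.183, D 5.882, F 8.228, H 13.463, C 11.348, B 5.960, A 2.422.
Rounding up gives 10, 6, 6, 9, 14, 12, 6, 3 = 66 seats, so the divisor must be adjusted.
With modified divisor 6500: modified quotas E 9.065, G 4.939, D 5.604, F 7.839, H 12.827, C 10.812, B 5.679, A 2.308.
Rounding up: E 10, G 5, D 6, F 8, H 13, C 11, B 6, A 3 (total 62).
G receives 5.

5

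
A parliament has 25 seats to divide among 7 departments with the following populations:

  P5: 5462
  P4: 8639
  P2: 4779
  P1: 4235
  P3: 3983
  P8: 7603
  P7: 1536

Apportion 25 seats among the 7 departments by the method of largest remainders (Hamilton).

P5: 4, P4: 6, P2: 3, P1: 3, P3: 3, P8: 5, P7: 1

Total 36237; standard divisor 36237/25 ≈ 1449.48.
Standard quotas: P5 3.7682, P4 5.9601, P2 3.2970, P1 2.9217, P3 2.7479, P8 5.2453, P7 1.0597.
Lower quotas: P5 3, P4 5, P2 3, P1 2, P3 2, P8 5, P7 1 (sum 21, leaving 4 seats).
Remainders in descending order: P4 0.9601, P1 0.9217, P5 0.7682, P3 0.7479, P2 0.2970, P8 0.2453, P7 0.0597.
Largest remainders: P4, P1, P5, P3 receive the extra seats.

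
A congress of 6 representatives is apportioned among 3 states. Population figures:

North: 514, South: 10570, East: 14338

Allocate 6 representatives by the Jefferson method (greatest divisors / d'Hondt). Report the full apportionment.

Standard divisor 25422/6 ≈ 4237; standard quotas: North 0.121, South 2.495, East 3.384.
Rounding down gives 0, 2, 3 = 5 seats, so the divisor must be adjusted.
With modified divisor 3550: modified quotas North 0.145, South 2.977, East 4.039.
Rounding down: North 0, South 2, East 4 (total 6).

North=0; South=2; East=4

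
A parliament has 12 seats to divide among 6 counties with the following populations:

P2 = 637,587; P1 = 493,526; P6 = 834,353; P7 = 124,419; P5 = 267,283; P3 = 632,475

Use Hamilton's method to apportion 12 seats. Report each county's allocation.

P2=3; P1=2; P6=3; P7=0; P5=1; P3=3

Standard divisor: 2989643 ÷ 12 ≈ 249136.917.
Standard quotas: P2 2.5592, P1 1.9809, P6 3.3490, P7 0.4994, P5 1.0728, P3 2.5387.
Lower quotas: P2 2, P1 1, P6 3, P7 0, P5 1, P3 2 (sum 9, leaving 3 seats).
Remainders in descending order: P1 0.9809, P2 0.5592, P3 0.5387, P7 0.4994, P6 0.3490, P5 0.0728.
The surplus seats go to P1, P2, P3.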